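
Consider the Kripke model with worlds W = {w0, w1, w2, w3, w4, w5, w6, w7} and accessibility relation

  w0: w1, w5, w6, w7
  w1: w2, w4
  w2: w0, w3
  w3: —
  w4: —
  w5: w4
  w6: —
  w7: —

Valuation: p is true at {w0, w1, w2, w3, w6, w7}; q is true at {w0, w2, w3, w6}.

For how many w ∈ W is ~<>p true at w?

5

w0: <>p is T. ✗
w1: <>p is T. ✗
w2: <>p is T. ✗
w3: <>p is F. ✓
w4: <>p is F. ✓
w5: <>p is F. ✓
w6: <>p is F. ✓
w7: <>p is F. ✓
Satisfying worlds: {w3, w4, w5, w6, w7}.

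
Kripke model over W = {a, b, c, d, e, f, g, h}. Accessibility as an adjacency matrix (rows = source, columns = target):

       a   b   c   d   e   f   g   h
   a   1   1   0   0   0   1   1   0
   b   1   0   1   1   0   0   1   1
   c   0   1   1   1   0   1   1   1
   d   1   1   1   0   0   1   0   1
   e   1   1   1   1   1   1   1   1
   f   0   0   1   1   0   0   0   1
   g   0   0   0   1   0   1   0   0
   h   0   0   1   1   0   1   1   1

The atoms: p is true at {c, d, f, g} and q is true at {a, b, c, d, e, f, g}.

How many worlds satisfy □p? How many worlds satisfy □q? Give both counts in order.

For □p:
a: successors {a, b, f, g}; p there: a:F, b:F, f:T, g:T. ✗
b: successors {a, c, d, g, h}; p there: a:F, c:T, d:T, g:T, h:F. ✗
c: successors {b, c, d, f, g, h}; p there: b:F, c:T, d:T, f:T, g:T, h:F. ✗
d: successors {a, b, c, f, h}; p there: a:F, b:F, c:T, f:T, h:F. ✗
e: successors {a, b, c, d, e, f, g, h}; p there: a:F, b:F, c:T, d:T, e:F, f:T, g:T, h:F. ✗
f: successors {c, d, h}; p there: c:T, d:T, h:F. ✗
g: successors {d, f}; p there: d:T, f:T. ✓
h: successors {c, d, f, g, h}; p there: c:T, d:T, f:T, g:T, h:F. ✗
— 1 world.
For □q:
a: successors {a, b, f, g}; q there: a:T, b:T, f:T, g:T. ✓
b: successors {a, c, d, g, h}; q there: a:T, c:T, d:T, g:T, h:F. ✗
c: successors {b, c, d, f, g, h}; q there: b:T, c:T, d:T, f:T, g:T, h:F. ✗
d: successors {a, b, c, f, h}; q there: a:T, b:T, c:T, f:T, h:F. ✗
e: successors {a, b, c, d, e, f, g, h}; q there: a:T, b:T, c:T, d:T, e:T, f:T, g:T, h:F. ✗
f: successors {c, d, h}; q there: c:T, d:T, h:F. ✗
g: successors {d, f}; q there: d:T, f:T. ✓
h: successors {c, d, f, g, h}; q there: c:T, d:T, f:T, g:T, h:F. ✗
— 2 worlds.

1 and 2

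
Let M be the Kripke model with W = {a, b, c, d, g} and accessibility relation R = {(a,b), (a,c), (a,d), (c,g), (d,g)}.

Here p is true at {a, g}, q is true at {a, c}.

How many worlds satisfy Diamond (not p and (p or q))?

1

a: successors {b, c, d}; not p and (p or q) there: b:F, c:T, d:F. ✓
b: no successors, so Diamond (not p and (p or q)) fails. ✗
c: successors {g}; not p and (p or q) there: g:F. ✗
d: successors {g}; not p and (p or q) there: g:F. ✗
g: no successors, so Diamond (not p and (p or q)) fails. ✗
Satisfying worlds: {a}.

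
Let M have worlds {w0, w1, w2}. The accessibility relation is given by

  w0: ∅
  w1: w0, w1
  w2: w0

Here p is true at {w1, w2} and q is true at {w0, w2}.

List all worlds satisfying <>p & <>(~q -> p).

w0: <>p is F, <>(~q -> p) is F. ✗
w1: <>p is T, <>(~q -> p) is T. ✓
w2: <>p is F, <>(~q -> p) is T. ✗

{w1}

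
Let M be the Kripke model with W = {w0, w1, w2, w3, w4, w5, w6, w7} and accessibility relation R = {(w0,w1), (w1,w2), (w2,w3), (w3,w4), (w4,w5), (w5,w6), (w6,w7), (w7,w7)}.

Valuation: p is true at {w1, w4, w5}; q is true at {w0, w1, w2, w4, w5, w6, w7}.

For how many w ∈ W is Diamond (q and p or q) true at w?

w0: successors {w1}; q and p or q there: w1:T. ✓
w1: successors {w2}; q and p or q there: w2:T. ✓
w2: successors {w3}; q and p or q there: w3:F. ✗
w3: successors {w4}; q and p or q there: w4:T. ✓
w4: successors {w5}; q and p or q there: w5:T. ✓
w5: successors {w6}; q and p or q there: w6:T. ✓
w6: successors {w7}; q and p or q there: w7:T. ✓
w7: successors {w7}; q and p or q there: w7:T. ✓
Satisfying worlds: {w0, w1, w3, w4, w5, w6, w7}.

7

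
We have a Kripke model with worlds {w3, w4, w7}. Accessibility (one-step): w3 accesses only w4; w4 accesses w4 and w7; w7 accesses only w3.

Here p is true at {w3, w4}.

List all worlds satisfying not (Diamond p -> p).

{w7}

w3: Diamond p -> p is T. ✗
w4: Diamond p -> p is T. ✗
w7: Diamond p -> p is F. ✓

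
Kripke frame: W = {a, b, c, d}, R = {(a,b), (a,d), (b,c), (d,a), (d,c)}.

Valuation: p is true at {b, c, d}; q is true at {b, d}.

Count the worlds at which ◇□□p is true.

a: successors {b, d}; □□p there: b:T, d:T. ✓
b: successors {c}; □□p there: c:T. ✓
c: no successors, so ◇□□p fails. ✗
d: successors {a, c}; □□p there: a:F, c:T. ✓
Satisfying worlds: {a, b, d}.

3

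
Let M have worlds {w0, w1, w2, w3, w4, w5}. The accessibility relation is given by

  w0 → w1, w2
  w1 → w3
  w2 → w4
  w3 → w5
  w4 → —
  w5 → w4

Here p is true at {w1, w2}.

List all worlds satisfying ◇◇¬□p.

w0: successors {w1, w2}; ◇¬□p there: w1:T, w2:F. ✓
w1: successors {w3}; ◇¬□p there: w3:T. ✓
w2: successors {w4}; ◇¬□p there: w4:F. ✗
w3: successors {w5}; ◇¬□p there: w5:F. ✗
w4: no successors, so ◇◇¬□p fails. ✗
w5: successors {w4}; ◇¬□p there: w4:F. ✗

{w0, w1}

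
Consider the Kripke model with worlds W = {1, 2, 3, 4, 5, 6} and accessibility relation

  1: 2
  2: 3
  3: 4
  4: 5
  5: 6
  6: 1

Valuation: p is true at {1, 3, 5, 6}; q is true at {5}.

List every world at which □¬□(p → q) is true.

{1, 4, 5}

1: successors {2}; ¬□(p → q) there: 2:T. ✓
2: successors {3}; ¬□(p → q) there: 3:F. ✗
3: successors {4}; ¬□(p → q) there: 4:F. ✗
4: successors {5}; ¬□(p → q) there: 5:T. ✓
5: successors {6}; ¬□(p → q) there: 6:T. ✓
6: successors {1}; ¬□(p → q) there: 1:F. ✗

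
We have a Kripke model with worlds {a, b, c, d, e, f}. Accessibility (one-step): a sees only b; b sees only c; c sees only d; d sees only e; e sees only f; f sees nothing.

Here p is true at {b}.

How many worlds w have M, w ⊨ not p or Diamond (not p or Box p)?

a: not p is T, Diamond (not p or Box p) is F. ✓
b: not p is F, Diamond (not p or Box p) is T. ✓
c: not p is T, Diamond (not p or Box p) is T. ✓
d: not p is T, Diamond (not p or Box p) is T. ✓
e: not p is T, Diamond (not p or Box p) is T. ✓
f: not p is T, Diamond (not p or Box p) is F. ✓
Satisfying worlds: {a, b, c, d, e, f}.

6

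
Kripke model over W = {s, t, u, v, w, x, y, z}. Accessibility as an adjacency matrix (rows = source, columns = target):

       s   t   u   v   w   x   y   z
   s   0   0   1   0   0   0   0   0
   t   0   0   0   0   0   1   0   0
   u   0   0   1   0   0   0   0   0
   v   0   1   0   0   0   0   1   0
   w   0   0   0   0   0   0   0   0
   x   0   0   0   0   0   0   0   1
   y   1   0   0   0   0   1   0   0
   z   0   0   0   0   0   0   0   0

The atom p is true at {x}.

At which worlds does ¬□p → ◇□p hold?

{t, v, w, x, z}

s: ¬□p is T, ◇□p is F. ✗
t: ¬□p is F, ◇□p is F. ✓
u: ¬□p is T, ◇□p is F. ✗
v: ¬□p is T, ◇□p is T. ✓
w: ¬□p is F, ◇□p is F. ✓
x: ¬□p is T, ◇□p is T. ✓
y: ¬□p is T, ◇□p is F. ✗
z: ¬□p is F, ◇□p is F. ✓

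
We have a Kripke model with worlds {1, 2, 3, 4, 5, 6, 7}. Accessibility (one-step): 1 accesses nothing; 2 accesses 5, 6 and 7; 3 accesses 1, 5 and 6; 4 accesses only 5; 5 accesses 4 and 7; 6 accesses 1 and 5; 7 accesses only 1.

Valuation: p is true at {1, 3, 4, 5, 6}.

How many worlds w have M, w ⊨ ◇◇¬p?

1: no successors, so ◇◇¬p fails. ✗
2: successors {5, 6, 7}; ◇¬p there: 5:T, 6:F, 7:F. ✓
3: successors {1, 5, 6}; ◇¬p there: 1:F, 5:T, 6:F. ✓
4: successors {5}; ◇¬p there: 5:T. ✓
5: successors {4, 7}; ◇¬p there: 4:F, 7:F. ✗
6: successors {1, 5}; ◇¬p there: 1:F, 5:T. ✓
7: successors {1}; ◇¬p there: 1:F. ✗
Satisfying worlds: {2, 3, 4, 6}.

4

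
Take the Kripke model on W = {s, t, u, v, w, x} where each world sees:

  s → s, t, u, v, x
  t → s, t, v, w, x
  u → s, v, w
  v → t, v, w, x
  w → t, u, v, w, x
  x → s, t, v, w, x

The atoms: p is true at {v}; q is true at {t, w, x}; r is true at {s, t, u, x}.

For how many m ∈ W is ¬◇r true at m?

s: ◇r is T. ✗
t: ◇r is T. ✗
u: ◇r is T. ✗
v: ◇r is T. ✗
w: ◇r is T. ✗
x: ◇r is T. ✗
Satisfying worlds: ∅.

0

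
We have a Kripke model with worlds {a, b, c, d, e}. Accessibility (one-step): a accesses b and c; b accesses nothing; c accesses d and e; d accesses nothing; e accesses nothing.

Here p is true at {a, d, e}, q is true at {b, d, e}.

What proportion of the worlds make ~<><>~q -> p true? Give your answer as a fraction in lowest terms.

3/5

a: ~<><>~q is T, p is T. ✓
b: ~<><>~q is T, p is F. ✗
c: ~<><>~q is T, p is F. ✗
d: ~<><>~q is T, p is T. ✓
e: ~<><>~q is T, p is T. ✓
That's 3 of 5 worlds, so 3/5.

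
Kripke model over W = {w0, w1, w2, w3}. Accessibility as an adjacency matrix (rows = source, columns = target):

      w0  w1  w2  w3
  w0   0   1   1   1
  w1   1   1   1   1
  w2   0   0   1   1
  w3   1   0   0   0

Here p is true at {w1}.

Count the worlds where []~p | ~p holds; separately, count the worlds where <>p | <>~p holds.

3 and 4

For []~p | ~p:
w0: []~p is F, ~p is T. ✓
w1: []~p is F, ~p is F. ✗
w2: []~p is T, ~p is T. ✓
w3: []~p is T, ~p is T. ✓
— 3 worlds.
For <>p | <>~p:
w0: <>p is T, <>~p is T. ✓
w1: <>p is T, <>~p is T. ✓
w2: <>p is F, <>~p is T. ✓
w3: <>p is F, <>~p is T. ✓
— 4 worlds.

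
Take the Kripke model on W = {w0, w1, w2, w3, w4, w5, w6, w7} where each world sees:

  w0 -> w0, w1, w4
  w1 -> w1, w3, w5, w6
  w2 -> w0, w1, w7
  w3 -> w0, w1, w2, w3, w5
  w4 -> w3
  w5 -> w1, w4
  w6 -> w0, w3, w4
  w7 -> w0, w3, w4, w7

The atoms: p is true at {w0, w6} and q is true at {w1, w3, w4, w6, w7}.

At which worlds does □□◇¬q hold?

∅

w0: successors {w0, w1, w4}; □◇¬q there: w0:F, w1:F, w4:T. ✗
w1: successors {w1, w3, w5, w6}; □◇¬q there: w1:F, w3:F, w5:F, w6:F. ✗
w2: successors {w0, w1, w7}; □◇¬q there: w0:F, w1:F, w7:F. ✗
w3: successors {w0, w1, w2, w3, w5}; □◇¬q there: w0:F, w1:F, w2:T, w3:F, w5:F. ✗
w4: successors {w3}; □◇¬q there: w3:F. ✗
w5: successors {w1, w4}; □◇¬q there: w1:F, w4:T. ✗
w6: successors {w0, w3, w4}; □◇¬q there: w0:F, w3:F, w4:T. ✗
w7: successors {w0, w3, w4, w7}; □◇¬q there: w0:F, w3:F, w4:T, w7:F. ✗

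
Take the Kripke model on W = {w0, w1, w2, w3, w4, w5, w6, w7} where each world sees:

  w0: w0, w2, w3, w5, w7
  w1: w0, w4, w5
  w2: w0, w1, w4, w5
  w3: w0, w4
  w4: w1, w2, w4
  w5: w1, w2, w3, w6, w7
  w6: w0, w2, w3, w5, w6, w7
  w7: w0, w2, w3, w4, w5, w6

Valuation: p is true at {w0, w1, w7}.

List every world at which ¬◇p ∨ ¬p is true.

{w2, w3, w4, w5, w6}

w0: ¬◇p is F, ¬p is F. ✗
w1: ¬◇p is F, ¬p is F. ✗
w2: ¬◇p is F, ¬p is T. ✓
w3: ¬◇p is F, ¬p is T. ✓
w4: ¬◇p is F, ¬p is T. ✓
w5: ¬◇p is F, ¬p is T. ✓
w6: ¬◇p is F, ¬p is T. ✓
w7: ¬◇p is F, ¬p is F. ✗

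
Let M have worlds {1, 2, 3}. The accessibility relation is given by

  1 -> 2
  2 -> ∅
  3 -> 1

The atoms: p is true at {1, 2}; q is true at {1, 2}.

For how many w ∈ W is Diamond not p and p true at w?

1: Diamond not p is F, p is T. ✗
2: Diamond not p is F, p is T. ✗
3: Diamond not p is F, p is F. ✗
Satisfying worlds: ∅.

0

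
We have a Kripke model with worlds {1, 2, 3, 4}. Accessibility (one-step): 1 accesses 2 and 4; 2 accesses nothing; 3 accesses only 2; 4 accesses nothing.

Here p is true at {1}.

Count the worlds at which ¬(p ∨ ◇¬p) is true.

1: p ∨ ◇¬p is T. ✗
2: p ∨ ◇¬p is F. ✓
3: p ∨ ◇¬p is T. ✗
4: p ∨ ◇¬p is F. ✓
Satisfying worlds: {2, 4}.

2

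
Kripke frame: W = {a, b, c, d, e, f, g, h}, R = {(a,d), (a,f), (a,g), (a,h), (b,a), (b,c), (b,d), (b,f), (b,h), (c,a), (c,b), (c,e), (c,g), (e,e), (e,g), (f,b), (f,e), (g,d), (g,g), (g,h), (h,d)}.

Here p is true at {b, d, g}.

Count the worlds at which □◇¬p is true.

a: successors {d, f, g, h}; ◇¬p there: d:F, f:T, g:T, h:F. ✗
b: successors {a, c, d, f, h}; ◇¬p there: a:T, c:T, d:F, f:T, h:F. ✗
c: successors {a, b, e, g}; ◇¬p there: a:T, b:T, e:T, g:T. ✓
d: no successors, so □◇¬p holds vacuously. ✓
e: successors {e, g}; ◇¬p there: e:T, g:T. ✓
f: successors {b, e}; ◇¬p there: b:T, e:T. ✓
g: successors {d, g, h}; ◇¬p there: d:F, g:T, h:F. ✗
h: successors {d}; ◇¬p there: d:F. ✗
Satisfying worlds: {c, d, e, f}.

4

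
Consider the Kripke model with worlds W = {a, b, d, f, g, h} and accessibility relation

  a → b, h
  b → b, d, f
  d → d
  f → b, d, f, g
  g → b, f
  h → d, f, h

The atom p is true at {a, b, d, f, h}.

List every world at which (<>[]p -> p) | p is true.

{a, b, d, f, h}

a: <>[]p -> p is T, p is T. ✓
b: <>[]p -> p is T, p is T. ✓
d: <>[]p -> p is T, p is T. ✓
f: <>[]p -> p is T, p is T. ✓
g: <>[]p -> p is F, p is F. ✗
h: <>[]p -> p is T, p is T. ✓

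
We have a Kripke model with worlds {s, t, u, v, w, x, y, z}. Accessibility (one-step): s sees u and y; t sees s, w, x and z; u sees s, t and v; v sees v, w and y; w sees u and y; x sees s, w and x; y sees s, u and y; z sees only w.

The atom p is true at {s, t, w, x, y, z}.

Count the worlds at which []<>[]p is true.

s: successors {u, y}; <>[]p there: u:T, y:F. ✗
t: successors {s, w, x, z}; <>[]p there: s:F, w:F, x:T, z:F. ✗
u: successors {s, t, v}; <>[]p there: s:F, t:T, v:F. ✗
v: successors {v, w, y}; <>[]p there: v:F, w:F, y:F. ✗
w: successors {u, y}; <>[]p there: u:T, y:F. ✗
x: successors {s, w, x}; <>[]p there: s:F, w:F, x:T. ✗
y: successors {s, u, y}; <>[]p there: s:F, u:T, y:F. ✗
z: successors {w}; <>[]p there: w:F. ✗
Satisfying worlds: ∅.

0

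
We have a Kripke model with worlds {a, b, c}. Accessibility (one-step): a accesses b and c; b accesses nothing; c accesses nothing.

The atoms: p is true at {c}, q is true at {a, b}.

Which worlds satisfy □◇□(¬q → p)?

{b, c}

a: successors {b, c}; ◇□(¬q → p) there: b:F, c:F. ✗
b: no successors, so □◇□(¬q → p) holds vacuously. ✓
c: no successors, so □◇□(¬q → p) holds vacuously. ✓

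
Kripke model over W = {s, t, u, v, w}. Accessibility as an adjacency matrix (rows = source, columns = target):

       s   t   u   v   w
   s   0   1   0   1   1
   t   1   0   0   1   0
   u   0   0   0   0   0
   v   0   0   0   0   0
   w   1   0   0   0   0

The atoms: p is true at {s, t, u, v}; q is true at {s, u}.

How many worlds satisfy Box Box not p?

2

s: successors {t, v, w}; Box not p there: t:F, v:T, w:F. ✗
t: successors {s, v}; Box not p there: s:F, v:T. ✗
u: no successors, so Box Box not p holds vacuously. ✓
v: no successors, so Box Box not p holds vacuously. ✓
w: successors {s}; Box not p there: s:F. ✗
Satisfying worlds: {u, v}.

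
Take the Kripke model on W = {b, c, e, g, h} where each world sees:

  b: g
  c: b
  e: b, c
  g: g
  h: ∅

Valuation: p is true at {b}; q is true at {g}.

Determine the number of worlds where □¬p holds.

b: successors {g}; ¬p there: g:T. ✓
c: successors {b}; ¬p there: b:F. ✗
e: successors {b, c}; ¬p there: b:F, c:T. ✗
g: successors {g}; ¬p there: g:T. ✓
h: no successors, so □¬p holds vacuously. ✓
Satisfying worlds: {b, g, h}.

3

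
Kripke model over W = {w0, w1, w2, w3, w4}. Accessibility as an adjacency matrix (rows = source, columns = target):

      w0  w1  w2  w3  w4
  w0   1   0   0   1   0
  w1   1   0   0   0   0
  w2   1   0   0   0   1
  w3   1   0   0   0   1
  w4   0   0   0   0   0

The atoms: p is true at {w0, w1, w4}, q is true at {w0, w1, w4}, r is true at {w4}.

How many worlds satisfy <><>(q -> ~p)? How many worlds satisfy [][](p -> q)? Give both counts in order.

For <><>(q -> ~p):
w0: successors {w0, w3}; <>(q -> ~p) there: w0:T, w3:F. ✓
w1: successors {w0}; <>(q -> ~p) there: w0:T. ✓
w2: successors {w0, w4}; <>(q -> ~p) there: w0:T, w4:F. ✓
w3: successors {w0, w4}; <>(q -> ~p) there: w0:T, w4:F. ✓
w4: no successors, so <><>(q -> ~p) fails. ✗
— 4 worlds.
For [][](p -> q):
w0: successors {w0, w3}; [](p -> q) there: w0:T, w3:T. ✓
w1: successors {w0}; [](p -> q) there: w0:T. ✓
w2: successors {w0, w4}; [](p -> q) there: w0:T, w4:T. ✓
w3: successors {w0, w4}; [](p -> q) there: w0:T, w4:T. ✓
w4: no successors, so [][](p -> q) holds vacuously. ✓
— 5 worlds.

4 and 5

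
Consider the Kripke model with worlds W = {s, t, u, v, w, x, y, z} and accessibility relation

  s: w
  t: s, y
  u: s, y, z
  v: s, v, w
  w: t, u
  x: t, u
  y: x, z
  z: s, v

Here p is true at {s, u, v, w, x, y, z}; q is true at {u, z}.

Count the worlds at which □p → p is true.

7

s: □p is T, p is T. ✓
t: □p is T, p is F. ✗
u: □p is T, p is T. ✓
v: □p is T, p is T. ✓
w: □p is F, p is T. ✓
x: □p is F, p is T. ✓
y: □p is T, p is T. ✓
z: □p is T, p is T. ✓
Satisfying worlds: {s, u, v, w, x, y, z}.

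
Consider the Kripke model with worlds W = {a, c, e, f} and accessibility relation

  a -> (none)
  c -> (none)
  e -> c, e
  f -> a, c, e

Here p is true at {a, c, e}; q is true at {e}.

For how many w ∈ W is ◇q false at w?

a: no successors, so ◇q fails. ✗
c: no successors, so ◇q fails. ✗
e: successors {c, e}; q there: c:F, e:T. ✓
f: successors {a, c, e}; q there: a:F, c:F, e:T. ✓
Satisfying worlds: {e, f}.
So ◇q fails at the other 2 worlds.

2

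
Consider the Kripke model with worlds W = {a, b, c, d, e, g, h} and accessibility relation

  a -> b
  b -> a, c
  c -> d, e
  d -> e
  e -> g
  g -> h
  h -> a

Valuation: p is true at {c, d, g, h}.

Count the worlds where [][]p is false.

5

a: successors {b}; []p there: b:F. ✗
b: successors {a, c}; []p there: a:F, c:F. ✗
c: successors {d, e}; []p there: d:F, e:T. ✗
d: successors {e}; []p there: e:T. ✓
e: successors {g}; []p there: g:T. ✓
g: successors {h}; []p there: h:F. ✗
h: successors {a}; []p there: a:F. ✗
Satisfying worlds: {d, e}.
So [][]p fails at the other 5 worlds.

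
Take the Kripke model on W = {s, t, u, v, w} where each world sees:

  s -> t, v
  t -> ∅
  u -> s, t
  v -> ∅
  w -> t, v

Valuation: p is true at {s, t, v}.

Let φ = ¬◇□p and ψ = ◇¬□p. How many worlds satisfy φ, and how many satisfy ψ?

For ¬◇□p:
s: ◇□p is T. ✗
t: ◇□p is F. ✓
u: ◇□p is T. ✗
v: ◇□p is F. ✓
w: ◇□p is T. ✗
— 2 worlds.
For ◇¬□p:
s: successors {t, v}; ¬□p there: t:F, v:F. ✗
t: no successors, so ◇¬□p fails. ✗
u: successors {s, t}; ¬□p there: s:F, t:F. ✗
v: no successors, so ◇¬□p fails. ✗
w: successors {t, v}; ¬□p there: t:F, v:F. ✗
— 0 worlds.

2 and 0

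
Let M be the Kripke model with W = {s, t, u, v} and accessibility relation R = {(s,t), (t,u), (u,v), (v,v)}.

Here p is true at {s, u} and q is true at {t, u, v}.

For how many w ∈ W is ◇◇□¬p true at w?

s: successors {t}; ◇□¬p there: t:T. ✓
t: successors {u}; ◇□¬p there: u:T. ✓
u: successors {v}; ◇□¬p there: v:T. ✓
v: successors {v}; ◇□¬p there: v:T. ✓
Satisfying worlds: {s, t, u, v}.

4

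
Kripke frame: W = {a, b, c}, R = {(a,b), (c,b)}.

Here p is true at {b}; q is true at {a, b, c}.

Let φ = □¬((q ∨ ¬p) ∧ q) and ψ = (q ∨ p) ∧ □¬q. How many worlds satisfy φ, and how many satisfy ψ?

1 and 1

For □¬((q ∨ ¬p) ∧ q):
a: successors {b}; ¬((q ∨ ¬p) ∧ q) there: b:F. ✗
b: no successors, so □¬((q ∨ ¬p) ∧ q) holds vacuously. ✓
c: successors {b}; ¬((q ∨ ¬p) ∧ q) there: b:F. ✗
— 1 world.
For (q ∨ p) ∧ □¬q:
a: q ∨ p is T, □¬q is F. ✗
b: q ∨ p is T, □¬q is T. ✓
c: q ∨ p is T, □¬q is F. ✗
— 1 world.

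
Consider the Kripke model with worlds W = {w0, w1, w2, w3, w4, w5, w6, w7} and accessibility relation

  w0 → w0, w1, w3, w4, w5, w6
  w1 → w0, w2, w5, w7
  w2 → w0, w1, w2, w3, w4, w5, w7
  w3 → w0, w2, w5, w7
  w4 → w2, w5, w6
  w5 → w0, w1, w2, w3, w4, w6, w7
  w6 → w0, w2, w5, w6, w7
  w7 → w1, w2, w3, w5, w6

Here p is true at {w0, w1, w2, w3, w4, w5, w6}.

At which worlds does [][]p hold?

w0: successors {w0, w1, w3, w4, w5, w6}; []p there: w0:T, w1:F, w3:F, w4:T, w5:F, w6:F. ✗
w1: successors {w0, w2, w5, w7}; []p there: w0:T, w2:F, w5:F, w7:T. ✗
w2: successors {w0, w1, w2, w3, w4, w5, w7}; []p there: w0:T, w1:F, w2:F, w3:F, w4:T, w5:F, w7:T. ✗
w3: successors {w0, w2, w5, w7}; []p there: w0:T, w2:F, w5:F, w7:T. ✗
w4: successors {w2, w5, w6}; []p there: w2:F, w5:F, w6:F. ✗
w5: successors {w0, w1, w2, w3, w4, w6, w7}; []p there: w0:T, w1:F, w2:F, w3:F, w4:T, w6:F, w7:T. ✗
w6: successors {w0, w2, w5, w6, w7}; []p there: w0:T, w2:F, w5:F, w6:F, w7:T. ✗
w7: successors {w1, w2, w3, w5, w6}; []p there: w1:F, w2:F, w3:F, w5:F, w6:F. ✗

∅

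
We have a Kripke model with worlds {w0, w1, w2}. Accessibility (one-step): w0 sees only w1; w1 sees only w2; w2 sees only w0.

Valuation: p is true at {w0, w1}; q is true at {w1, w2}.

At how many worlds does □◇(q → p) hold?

w0: successors {w1}; ◇(q → p) there: w1:F. ✗
w1: successors {w2}; ◇(q → p) there: w2:T. ✓
w2: successors {w0}; ◇(q → p) there: w0:T. ✓
Satisfying worlds: {w1, w2}.

2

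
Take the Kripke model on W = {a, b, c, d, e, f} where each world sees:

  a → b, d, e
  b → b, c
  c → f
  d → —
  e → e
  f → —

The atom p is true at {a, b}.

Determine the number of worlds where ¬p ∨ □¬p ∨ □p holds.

a: ¬p ∨ □¬p is F, □p is F. ✗
b: ¬p ∨ □¬p is F, □p is F. ✗
c: ¬p ∨ □¬p is T, □p is F. ✓
d: ¬p ∨ □¬p is T, □p is T. ✓
e: ¬p ∨ □¬p is T, □p is F. ✓
f: ¬p ∨ □¬p is T, □p is T. ✓
Satisfying worlds: {c, d, e, f}.

4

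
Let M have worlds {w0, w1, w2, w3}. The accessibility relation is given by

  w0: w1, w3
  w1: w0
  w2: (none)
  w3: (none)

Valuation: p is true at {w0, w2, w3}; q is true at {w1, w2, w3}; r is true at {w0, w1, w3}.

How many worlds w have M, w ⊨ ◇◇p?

2

w0: successors {w1, w3}; ◇p there: w1:T, w3:F. ✓
w1: successors {w0}; ◇p there: w0:T. ✓
w2: no successors, so ◇◇p fails. ✗
w3: no successors, so ◇◇p fails. ✗
Satisfying worlds: {w0, w1}.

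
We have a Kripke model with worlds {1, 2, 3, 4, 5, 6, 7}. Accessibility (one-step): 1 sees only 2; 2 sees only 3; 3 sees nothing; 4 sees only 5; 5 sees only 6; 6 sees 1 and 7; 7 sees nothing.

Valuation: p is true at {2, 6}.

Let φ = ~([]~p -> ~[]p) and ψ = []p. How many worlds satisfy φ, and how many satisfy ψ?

For ~([]~p -> ~[]p):
1: []~p -> ~[]p is T. ✗
2: []~p -> ~[]p is T. ✗
3: []~p -> ~[]p is F. ✓
4: []~p -> ~[]p is T. ✗
5: []~p -> ~[]p is T. ✗
6: []~p -> ~[]p is T. ✗
7: []~p -> ~[]p is F. ✓
— 2 worlds.
For []p:
1: successors {2}; p there: 2:T. ✓
2: successors {3}; p there: 3:F. ✗
3: no successors, so []p holds vacuously. ✓
4: successors {5}; p there: 5:F. ✗
5: successors {6}; p there: 6:T. ✓
6: successors {1, 7}; p there: 1:F, 7:F. ✗
7: no successors, so []p holds vacuously. ✓
— 4 worlds.

2 and 4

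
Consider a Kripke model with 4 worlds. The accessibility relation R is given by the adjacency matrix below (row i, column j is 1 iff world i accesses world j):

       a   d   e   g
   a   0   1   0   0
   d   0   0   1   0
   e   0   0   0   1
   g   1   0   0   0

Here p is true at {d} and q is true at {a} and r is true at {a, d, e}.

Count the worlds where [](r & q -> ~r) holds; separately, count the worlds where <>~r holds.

3 and 1

For [](r & q -> ~r):
a: successors {d}; r & q -> ~r there: d:T. ✓
d: successors {e}; r & q -> ~r there: e:T. ✓
e: successors {g}; r & q -> ~r there: g:T. ✓
g: successors {a}; r & q -> ~r there: a:F. ✗
— 3 worlds.
For <>~r:
a: successors {d}; ~r there: d:F. ✗
d: successors {e}; ~r there: e:F. ✗
e: successors {g}; ~r there: g:T. ✓
g: successors {a}; ~r there: a:F. ✗
— 1 world.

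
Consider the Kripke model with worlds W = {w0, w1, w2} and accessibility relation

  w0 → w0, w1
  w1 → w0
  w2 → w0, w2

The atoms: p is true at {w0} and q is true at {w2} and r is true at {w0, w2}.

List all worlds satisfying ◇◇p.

{w0, w1, w2}

w0: successors {w0, w1}; ◇p there: w0:T, w1:T. ✓
w1: successors {w0}; ◇p there: w0:T. ✓
w2: successors {w0, w2}; ◇p there: w0:T, w2:T. ✓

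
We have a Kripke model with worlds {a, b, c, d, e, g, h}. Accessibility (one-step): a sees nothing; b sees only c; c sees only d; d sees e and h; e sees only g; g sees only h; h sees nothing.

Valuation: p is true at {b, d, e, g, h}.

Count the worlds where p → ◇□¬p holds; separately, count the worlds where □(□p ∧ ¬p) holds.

For p → ◇□¬p:
a: p is F, ◇□¬p is F. ✓
b: p is T, ◇□¬p is F. ✗
c: p is F, ◇□¬p is F. ✓
d: p is T, ◇□¬p is T. ✓
e: p is T, ◇□¬p is F. ✗
g: p is T, ◇□¬p is T. ✓
h: p is T, ◇□¬p is F. ✗
— 4 worlds.
For □(□p ∧ ¬p):
a: no successors, so □(□p ∧ ¬p) holds vacuously. ✓
b: successors {c}; □p ∧ ¬p there: c:T. ✓
c: successors {d}; □p ∧ ¬p there: d:F. ✗
d: successors {e, h}; □p ∧ ¬p there: e:F, h:F. ✗
e: successors {g}; □p ∧ ¬p there: g:F. ✗
g: successors {h}; □p ∧ ¬p there: h:F. ✗
h: no successors, so □(□p ∧ ¬p) holds vacuously. ✓
— 3 worlds.

4 and 3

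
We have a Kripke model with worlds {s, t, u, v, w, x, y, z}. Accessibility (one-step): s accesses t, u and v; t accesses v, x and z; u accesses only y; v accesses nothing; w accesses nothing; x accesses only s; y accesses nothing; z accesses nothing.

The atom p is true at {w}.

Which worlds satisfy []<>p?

{v, w, y, z}

s: successors {t, u, v}; <>p there: t:F, u:F, v:F. ✗
t: successors {v, x, z}; <>p there: v:F, x:F, z:F. ✗
u: successors {y}; <>p there: y:F. ✗
v: no successors, so []<>p holds vacuously. ✓
w: no successors, so []<>p holds vacuously. ✓
x: successors {s}; <>p there: s:F. ✗
y: no successors, so []<>p holds vacuously. ✓
z: no successors, so []<>p holds vacuously. ✓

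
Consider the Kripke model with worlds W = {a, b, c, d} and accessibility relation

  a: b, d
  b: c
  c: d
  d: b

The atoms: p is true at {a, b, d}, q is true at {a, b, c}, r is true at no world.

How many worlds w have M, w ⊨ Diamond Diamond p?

3

a: successors {b, d}; Diamond p there: b:F, d:T. ✓
b: successors {c}; Diamond p there: c:T. ✓
c: successors {d}; Diamond p there: d:T. ✓
d: successors {b}; Diamond p there: b:F. ✗
Satisfying worlds: {a, b, c}.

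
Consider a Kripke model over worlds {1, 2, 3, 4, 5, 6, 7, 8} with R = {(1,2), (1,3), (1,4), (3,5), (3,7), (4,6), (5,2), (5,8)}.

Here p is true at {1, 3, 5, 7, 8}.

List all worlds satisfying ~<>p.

{2, 4, 6, 7, 8}

1: <>p is T. ✗
2: <>p is F. ✓
3: <>p is T. ✗
4: <>p is F. ✓
5: <>p is T. ✗
6: <>p is F. ✓
7: <>p is F. ✓
8: <>p is F. ✓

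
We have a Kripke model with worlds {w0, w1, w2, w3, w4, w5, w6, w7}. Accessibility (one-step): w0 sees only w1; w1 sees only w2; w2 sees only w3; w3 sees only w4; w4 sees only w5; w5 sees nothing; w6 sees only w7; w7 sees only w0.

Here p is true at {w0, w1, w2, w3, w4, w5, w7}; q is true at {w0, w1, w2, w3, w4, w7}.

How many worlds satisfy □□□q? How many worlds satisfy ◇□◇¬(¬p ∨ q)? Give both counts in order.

For □□□q:
w0: successors {w1}; □□q there: w1:T. ✓
w1: successors {w2}; □□q there: w2:T. ✓
w2: successors {w3}; □□q there: w3:F. ✗
w3: successors {w4}; □□q there: w4:T. ✓
w4: successors {w5}; □□q there: w5:T. ✓
w5: no successors, so □□□q holds vacuously. ✓
w6: successors {w7}; □□q there: w7:T. ✓
w7: successors {w0}; □□q there: w0:T. ✓
— 7 worlds.
For ◇□◇¬(¬p ∨ q):
w0: successors {w1}; □◇¬(¬p ∨ q) there: w1:F. ✗
w1: successors {w2}; □◇¬(¬p ∨ q) there: w2:F. ✗
w2: successors {w3}; □◇¬(¬p ∨ q) there: w3:T. ✓
w3: successors {w4}; □◇¬(¬p ∨ q) there: w4:F. ✗
w4: successors {w5}; □◇¬(¬p ∨ q) there: w5:T. ✓
w5: no successors, so ◇□◇¬(¬p ∨ q) fails. ✗
w6: successors {w7}; □◇¬(¬p ∨ q) there: w7:F. ✗
w7: successors {w0}; □◇¬(¬p ∨ q) there: w0:F. ✗
— 2 worlds.

7 and 2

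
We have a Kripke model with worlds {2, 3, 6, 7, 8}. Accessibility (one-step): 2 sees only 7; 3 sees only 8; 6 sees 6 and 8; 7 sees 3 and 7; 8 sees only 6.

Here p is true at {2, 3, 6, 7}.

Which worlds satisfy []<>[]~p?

{2}

2: successors {7}; <>[]~p there: 7:T. ✓
3: successors {8}; <>[]~p there: 8:F. ✗
6: successors {6, 8}; <>[]~p there: 6:F, 8:F. ✗
7: successors {3, 7}; <>[]~p there: 3:F, 7:T. ✗
8: successors {6}; <>[]~p there: 6:F. ✗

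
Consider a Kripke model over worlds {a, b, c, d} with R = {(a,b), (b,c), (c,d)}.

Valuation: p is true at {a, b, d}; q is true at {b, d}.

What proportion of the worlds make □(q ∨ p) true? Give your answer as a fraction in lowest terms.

a: successors {b}; q ∨ p there: b:T. ✓
b: successors {c}; q ∨ p there: c:F. ✗
c: successors {d}; q ∨ p there: d:T. ✓
d: no successors, so □(q ∨ p) holds vacuously. ✓
That's 3 of 4 worlds, so 3/4.

3/4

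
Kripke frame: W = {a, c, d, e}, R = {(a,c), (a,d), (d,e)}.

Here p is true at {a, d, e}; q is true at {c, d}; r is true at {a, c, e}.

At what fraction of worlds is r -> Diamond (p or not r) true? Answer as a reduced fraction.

1/2

a: r is T, Diamond (p or not r) is T. ✓
c: r is T, Diamond (p or not r) is F. ✗
d: r is F, Diamond (p or not r) is T. ✓
e: r is T, Diamond (p or not r) is F. ✗
That's 2 of 4 worlds, so 2/4 = 1/2.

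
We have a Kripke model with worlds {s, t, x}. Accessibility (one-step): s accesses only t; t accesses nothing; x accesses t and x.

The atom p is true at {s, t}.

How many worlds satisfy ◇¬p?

s: successors {t}; ¬p there: t:F. ✗
t: no successors, so ◇¬p fails. ✗
x: successors {t, x}; ¬p there: t:F, x:T. ✓
Satisfying worlds: {x}.

1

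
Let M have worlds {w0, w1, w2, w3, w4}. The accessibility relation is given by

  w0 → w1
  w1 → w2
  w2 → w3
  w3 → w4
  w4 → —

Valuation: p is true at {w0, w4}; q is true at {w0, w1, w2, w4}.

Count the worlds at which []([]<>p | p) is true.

3

w0: successors {w1}; []<>p | p there: w1:F. ✗
w1: successors {w2}; []<>p | p there: w2:T. ✓
w2: successors {w3}; []<>p | p there: w3:F. ✗
w3: successors {w4}; []<>p | p there: w4:T. ✓
w4: no successors, so []([]<>p | p) holds vacuously. ✓
Satisfying worlds: {w1, w3, w4}.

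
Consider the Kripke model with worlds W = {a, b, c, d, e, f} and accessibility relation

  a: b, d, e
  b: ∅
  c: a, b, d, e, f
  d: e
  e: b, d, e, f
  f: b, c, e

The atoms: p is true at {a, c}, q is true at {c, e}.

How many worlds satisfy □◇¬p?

2

a: successors {b, d, e}; ◇¬p there: b:F, d:T, e:T. ✗
b: no successors, so □◇¬p holds vacuously. ✓
c: successors {a, b, d, e, f}; ◇¬p there: a:T, b:F, d:T, e:T, f:T. ✗
d: successors {e}; ◇¬p there: e:T. ✓
e: successors {b, d, e, f}; ◇¬p there: b:F, d:T, e:T, f:T. ✗
f: successors {b, c, e}; ◇¬p there: b:F, c:T, e:T. ✗
Satisfying worlds: {b, d}.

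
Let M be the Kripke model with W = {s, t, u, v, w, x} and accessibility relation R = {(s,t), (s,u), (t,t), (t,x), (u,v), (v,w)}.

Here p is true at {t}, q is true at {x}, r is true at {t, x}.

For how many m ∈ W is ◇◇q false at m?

s: successors {t, u}; ◇q there: t:T, u:F. ✓
t: successors {t, x}; ◇q there: t:T, x:F. ✓
u: successors {v}; ◇q there: v:F. ✗
v: successors {w}; ◇q there: w:F. ✗
w: no successors, so ◇◇q fails. ✗
x: no successors, so ◇◇q fails. ✗
Satisfying worlds: {s, t}.
So ◇◇q fails at the other 4 worlds.

4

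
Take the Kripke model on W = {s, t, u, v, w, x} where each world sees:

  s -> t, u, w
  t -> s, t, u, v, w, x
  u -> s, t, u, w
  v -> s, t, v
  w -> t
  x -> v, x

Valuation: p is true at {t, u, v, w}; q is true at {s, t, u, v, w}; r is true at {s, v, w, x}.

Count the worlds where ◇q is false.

0

s: successors {t, u, w}; q there: t:T, u:T, w:T. ✓
t: successors {s, t, u, v, w, x}; q there: s:T, t:T, u:T, v:T, w:T, x:F. ✓
u: successors {s, t, u, w}; q there: s:T, t:T, u:T, w:T. ✓
v: successors {s, t, v}; q there: s:T, t:T, v:T. ✓
w: successors {t}; q there: t:T. ✓
x: successors {v, x}; q there: v:T, x:F. ✓
Satisfying worlds: {s, t, u, v, w, x}.
So ◇q fails at the other 0 worlds.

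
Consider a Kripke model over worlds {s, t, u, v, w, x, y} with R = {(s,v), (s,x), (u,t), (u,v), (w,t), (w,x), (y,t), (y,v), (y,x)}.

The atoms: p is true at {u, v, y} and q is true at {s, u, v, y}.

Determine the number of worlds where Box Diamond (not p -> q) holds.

s: successors {v, x}; Diamond (not p -> q) there: v:F, x:F. ✗
t: no successors, so Box Diamond (not p -> q) holds vacuously. ✓
u: successors {t, v}; Diamond (not p -> q) there: t:F, v:F. ✗
v: no successors, so Box Diamond (not p -> q) holds vacuously. ✓
w: successors {t, x}; Diamond (not p -> q) there: t:F, x:F. ✗
x: no successors, so Box Diamond (not p -> q) holds vacuously. ✓
y: successors {t, v, x}; Diamond (not p -> q) there: t:F, v:F, x:F. ✗
Satisfying worlds: {t, v, x}.

3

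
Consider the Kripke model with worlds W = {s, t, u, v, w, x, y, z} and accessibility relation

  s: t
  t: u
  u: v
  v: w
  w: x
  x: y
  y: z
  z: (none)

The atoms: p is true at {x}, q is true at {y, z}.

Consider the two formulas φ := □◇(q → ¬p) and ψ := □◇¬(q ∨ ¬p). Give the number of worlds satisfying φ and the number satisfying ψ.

7 and 2

For □◇(q → ¬p):
s: successors {t}; ◇(q → ¬p) there: t:T. ✓
t: successors {u}; ◇(q → ¬p) there: u:T. ✓
u: successors {v}; ◇(q → ¬p) there: v:T. ✓
v: successors {w}; ◇(q → ¬p) there: w:T. ✓
w: successors {x}; ◇(q → ¬p) there: x:T. ✓
x: successors {y}; ◇(q → ¬p) there: y:T. ✓
y: successors {z}; ◇(q → ¬p) there: z:F. ✗
z: no successors, so □◇(q → ¬p) holds vacuously. ✓
— 7 worlds.
For □◇¬(q ∨ ¬p):
s: successors {t}; ◇¬(q ∨ ¬p) there: t:F. ✗
t: successors {u}; ◇¬(q ∨ ¬p) there: u:F. ✗
u: successors {v}; ◇¬(q ∨ ¬p) there: v:F. ✗
v: successors {w}; ◇¬(q ∨ ¬p) there: w:T. ✓
w: successors {x}; ◇¬(q ∨ ¬p) there: x:F. ✗
x: successors {y}; ◇¬(q ∨ ¬p) there: y:F. ✗
y: successors {z}; ◇¬(q ∨ ¬p) there: z:F. ✗
z: no successors, so □◇¬(q ∨ ¬p) holds vacuously. ✓
— 2 worlds.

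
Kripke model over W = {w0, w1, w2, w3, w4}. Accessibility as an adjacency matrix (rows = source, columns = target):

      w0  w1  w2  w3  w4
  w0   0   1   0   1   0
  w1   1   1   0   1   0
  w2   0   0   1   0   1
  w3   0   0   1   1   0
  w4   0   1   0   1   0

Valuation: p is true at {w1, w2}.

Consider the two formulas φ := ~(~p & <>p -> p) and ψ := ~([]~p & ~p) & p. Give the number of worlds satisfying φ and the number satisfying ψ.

For ~(~p & <>p -> p):
w0: ~p & <>p -> p is F. ✓
w1: ~p & <>p -> p is T. ✗
w2: ~p & <>p -> p is T. ✗
w3: ~p & <>p -> p is F. ✓
w4: ~p & <>p -> p is F. ✓
— 3 worlds.
For ~([]~p & ~p) & p:
w0: ~([]~p & ~p) is T, p is F. ✗
w1: ~([]~p & ~p) is T, p is T. ✓
w2: ~([]~p & ~p) is T, p is T. ✓
w3: ~([]~p & ~p) is T, p is F. ✗
w4: ~([]~p & ~p) is T, p is F. ✗
— 2 worlds.

3 and 2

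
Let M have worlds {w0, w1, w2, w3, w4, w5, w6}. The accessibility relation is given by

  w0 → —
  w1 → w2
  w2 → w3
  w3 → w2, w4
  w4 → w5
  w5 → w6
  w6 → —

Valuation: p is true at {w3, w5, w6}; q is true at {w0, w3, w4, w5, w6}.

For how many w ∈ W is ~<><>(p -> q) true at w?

3

w0: <><>(p -> q) is F. ✓
w1: <><>(p -> q) is T. ✗
w2: <><>(p -> q) is T. ✗
w3: <><>(p -> q) is T. ✗
w4: <><>(p -> q) is T. ✗
w5: <><>(p -> q) is F. ✓
w6: <><>(p -> q) is F. ✓
Satisfying worlds: {w0, w5, w6}.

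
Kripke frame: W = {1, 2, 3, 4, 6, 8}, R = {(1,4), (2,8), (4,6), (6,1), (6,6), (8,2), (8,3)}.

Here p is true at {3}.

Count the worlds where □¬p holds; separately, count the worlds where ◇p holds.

For □¬p:
1: successors {4}; ¬p there: 4:T. ✓
2: successors {8}; ¬p there: 8:T. ✓
3: no successors, so □¬p holds vacuously. ✓
4: successors {6}; ¬p there: 6:T. ✓
6: successors {1, 6}; ¬p there: 1:T, 6:T. ✓
8: successors {2, 3}; ¬p there: 2:T, 3:F. ✗
— 5 worlds.
For ◇p:
1: successors {4}; p there: 4:F. ✗
2: successors {8}; p there: 8:F. ✗
3: no successors, so ◇p fails. ✗
4: successors {6}; p there: 6:F. ✗
6: successors {1, 6}; p there: 1:F, 6:F. ✗
8: successors {2, 3}; p there: 2:F, 3:T. ✓
— 1 world.

5 and 1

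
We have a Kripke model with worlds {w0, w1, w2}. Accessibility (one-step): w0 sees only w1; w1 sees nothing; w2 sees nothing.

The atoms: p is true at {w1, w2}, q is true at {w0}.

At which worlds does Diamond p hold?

{w0}

w0: successors {w1}; p there: w1:T. ✓
w1: no successors, so Diamond p fails. ✗
w2: no successors, so Diamond p fails. ✗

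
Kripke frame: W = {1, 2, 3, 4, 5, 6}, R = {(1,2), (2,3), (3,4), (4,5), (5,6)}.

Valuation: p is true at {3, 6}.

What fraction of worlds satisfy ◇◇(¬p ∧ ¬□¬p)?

1/6

1: successors {2}; ◇(¬p ∧ ¬□¬p) there: 2:F. ✗
2: successors {3}; ◇(¬p ∧ ¬□¬p) there: 3:F. ✗
3: successors {4}; ◇(¬p ∧ ¬□¬p) there: 4:T. ✓
4: successors {5}; ◇(¬p ∧ ¬□¬p) there: 5:F. ✗
5: successors {6}; ◇(¬p ∧ ¬□¬p) there: 6:F. ✗
6: no successors, so ◇◇(¬p ∧ ¬□¬p) fails. ✗
That's 1 of 6 worlds, so 1/6.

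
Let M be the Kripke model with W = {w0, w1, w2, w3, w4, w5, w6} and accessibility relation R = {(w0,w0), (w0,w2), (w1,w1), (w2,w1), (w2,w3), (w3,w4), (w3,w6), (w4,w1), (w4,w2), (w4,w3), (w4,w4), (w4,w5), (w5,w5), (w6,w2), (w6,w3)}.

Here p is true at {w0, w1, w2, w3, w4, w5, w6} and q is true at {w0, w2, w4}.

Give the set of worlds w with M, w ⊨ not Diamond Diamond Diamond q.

w0: Diamond Diamond Diamond q is T. ✗
w1: Diamond Diamond Diamond q is F. ✓
w2: Diamond Diamond Diamond q is T. ✗
w3: Diamond Diamond Diamond q is T. ✗
w4: Diamond Diamond Diamond q is T. ✗
w5: Diamond Diamond Diamond q is F. ✓
w6: Diamond Diamond Diamond q is T. ✗

{w1, w5}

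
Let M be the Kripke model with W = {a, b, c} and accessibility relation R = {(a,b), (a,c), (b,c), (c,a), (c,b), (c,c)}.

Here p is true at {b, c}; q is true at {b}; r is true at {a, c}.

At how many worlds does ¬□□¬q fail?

0

a: □□¬q is F. ✓
b: □□¬q is F. ✓
c: □□¬q is F. ✓
Satisfying worlds: {a, b, c}.
So ¬□□¬q fails at the other 0 worlds.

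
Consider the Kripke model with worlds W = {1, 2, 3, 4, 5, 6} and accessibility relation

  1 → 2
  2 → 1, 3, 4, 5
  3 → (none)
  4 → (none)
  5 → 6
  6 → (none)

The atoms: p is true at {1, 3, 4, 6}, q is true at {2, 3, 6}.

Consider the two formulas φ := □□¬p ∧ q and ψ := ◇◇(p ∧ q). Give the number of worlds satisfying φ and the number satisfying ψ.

2 and 2

For □□¬p ∧ q:
1: □□¬p is F, q is F. ✗
2: □□¬p is F, q is T. ✗
3: □□¬p is T, q is T. ✓
4: □□¬p is T, q is F. ✗
5: □□¬p is T, q is F. ✗
6: □□¬p is T, q is T. ✓
— 2 worlds.
For ◇◇(p ∧ q):
1: successors {2}; ◇(p ∧ q) there: 2:T. ✓
2: successors {1, 3, 4, 5}; ◇(p ∧ q) there: 1:F, 3:F, 4:F, 5:T. ✓
3: no successors, so ◇◇(p ∧ q) fails. ✗
4: no successors, so ◇◇(p ∧ q) fails. ✗
5: successors {6}; ◇(p ∧ q) there: 6:F. ✗
6: no successors, so ◇◇(p ∧ q) fails. ✗
— 2 worlds.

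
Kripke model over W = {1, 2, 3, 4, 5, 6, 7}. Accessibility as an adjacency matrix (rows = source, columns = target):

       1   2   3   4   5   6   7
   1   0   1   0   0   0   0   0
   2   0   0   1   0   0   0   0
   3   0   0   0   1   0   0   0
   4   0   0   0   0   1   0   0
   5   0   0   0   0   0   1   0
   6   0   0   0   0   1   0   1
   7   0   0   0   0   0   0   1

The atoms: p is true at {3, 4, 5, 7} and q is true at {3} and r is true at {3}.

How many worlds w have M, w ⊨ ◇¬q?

6

1: successors {2}; ¬q there: 2:T. ✓
2: successors {3}; ¬q there: 3:F. ✗
3: successors {4}; ¬q there: 4:T. ✓
4: successors {5}; ¬q there: 5:T. ✓
5: successors {6}; ¬q there: 6:T. ✓
6: successors {5, 7}; ¬q there: 5:T, 7:T. ✓
7: successors {7}; ¬q there: 7:T. ✓
Satisfying worlds: {1, 3, 4, 5, 6, 7}.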